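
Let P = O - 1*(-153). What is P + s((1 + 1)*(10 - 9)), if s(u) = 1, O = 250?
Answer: 404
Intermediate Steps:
P = 403 (P = 250 - 1*(-153) = 250 + 153 = 403)
P + s((1 + 1)*(10 - 9)) = 403 + 1 = 404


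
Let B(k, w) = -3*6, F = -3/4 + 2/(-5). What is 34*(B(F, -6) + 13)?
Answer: -170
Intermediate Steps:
F = -23/20 (F = -3*1/4 + 2*(-1/5) = -3/4 - 2/5 = -23/20 ≈ -1.1500)
B(k, w) = -18
34*(B(F, -6) + 13) = 34*(-18 + 13) = 34*(-5) = -170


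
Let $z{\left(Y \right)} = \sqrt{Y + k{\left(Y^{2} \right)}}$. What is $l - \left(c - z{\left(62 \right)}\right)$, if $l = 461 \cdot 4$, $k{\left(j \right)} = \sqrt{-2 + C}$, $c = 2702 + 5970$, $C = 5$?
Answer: $-6828 + \sqrt{62 + \sqrt{3}} \approx -6820.0$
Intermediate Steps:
$c = 8672$
$k{\left(j \right)} = \sqrt{3}$ ($k{\left(j \right)} = \sqrt{-2 + 5} = \sqrt{3}$)
$l = 1844$
$z{\left(Y \right)} = \sqrt{Y + \sqrt{3}}$
$l - \left(c - z{\left(62 \right)}\right) = 1844 + \left(\sqrt{62 + \sqrt{3}} - 8672\right) = 1844 - \left(8672 - \sqrt{62 + \sqrt{3}}\right) = -6828 + \sqrt{62 + \sqrt{3}}$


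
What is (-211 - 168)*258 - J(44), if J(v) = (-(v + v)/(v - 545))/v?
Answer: -48988784/501 ≈ -97782.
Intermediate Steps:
J(v) = -2/(-545 + v) (J(v) = (-2*v/(-545 + v))/v = -2/(-545 + v))
(-211 - 168)*258 - J(44) = (-211 - 168)*258 - (-2)/(-545 + 44) = -379*258 - (-2)/(-501) = -97782 - (-2)*(-1)/501 = -97782 - 1*2/501 = -97782 - 2/501 = -48988784/501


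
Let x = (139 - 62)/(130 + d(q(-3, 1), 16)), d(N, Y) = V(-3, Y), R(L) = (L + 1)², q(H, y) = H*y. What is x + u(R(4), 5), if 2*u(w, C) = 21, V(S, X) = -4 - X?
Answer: 56/5 ≈ 11.200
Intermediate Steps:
R(L) = (1 + L)²
u(w, C) = 21/2 (u(w, C) = (½)*21 = 21/2)
d(N, Y) = -4 - Y
x = 7/10 (x = (139 - 62)/(130 + (-4 - 1*16)) = 77/(130 + (-4 - 16)) = 77/(130 - 20) = 77/110 = 77*(1/110) = 7/10 ≈ 0.70000)
x + u(R(4), 5) = 7/10 + 21/2 = 56/5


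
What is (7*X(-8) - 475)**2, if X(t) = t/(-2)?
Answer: 199809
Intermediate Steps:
X(t) = -t/2 (X(t) = t*(-1/2) = -t/2)
(7*X(-8) - 475)**2 = (7*(-1/2*(-8)) - 475)**2 = (7*4 - 475)**2 = (28 - 475)**2 = (-447)**2 = 199809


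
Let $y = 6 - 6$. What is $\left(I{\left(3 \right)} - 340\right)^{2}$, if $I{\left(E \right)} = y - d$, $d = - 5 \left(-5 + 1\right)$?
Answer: $129600$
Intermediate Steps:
$y = 0$
$d = 20$ ($d = \left(-5\right) \left(-4\right) = 20$)
$I{\left(E \right)} = -20$ ($I{\left(E \right)} = 0 - 20 = -20$)
$\left(I{\left(3 \right)} - 340\right)^{2} = \left(-20 - 340\right)^{2} = \left(-360\right)^{2} = 129600$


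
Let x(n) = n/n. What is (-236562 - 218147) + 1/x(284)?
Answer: -454708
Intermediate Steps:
x(n) = 1
(-236562 - 218147) + 1/x(284) = (-236562 - 218147) + 1/1 = -454709 + 1 = -454708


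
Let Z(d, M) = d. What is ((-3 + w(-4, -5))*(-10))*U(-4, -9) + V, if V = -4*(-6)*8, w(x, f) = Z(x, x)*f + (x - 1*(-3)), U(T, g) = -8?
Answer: 1472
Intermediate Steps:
w(x, f) = 3 + x + f*x (w(x, f) = x*f + (x - 1*(-3)) = f*x + (x + 3) = f*x + (3 + x) = 3 + x + f*x)
V = 192 (V = 24*8 = 192)
((-3 + w(-4, -5))*(-10))*U(-4, -9) + V = ((-3 + (3 - 4 - 5*(-4)))*(-10))*(-8) + 192 = ((-3 + (3 - 4 + 20))*(-10))*(-8) + 192 = ((-3 + 19)*(-10))*(-8) + 192 = (16*(-10))*(-8) + 192 = -160*(-8) + 192 = 1280 + 192 = 1472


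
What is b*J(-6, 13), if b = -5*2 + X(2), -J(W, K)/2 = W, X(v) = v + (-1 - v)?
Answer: -132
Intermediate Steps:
X(v) = -1
J(W, K) = -2*W
b = -11 (b = -5*2 - 1 = -10 - 1 = -11)
b*J(-6, 13) = -(-22)*(-6) = -11*12 = -132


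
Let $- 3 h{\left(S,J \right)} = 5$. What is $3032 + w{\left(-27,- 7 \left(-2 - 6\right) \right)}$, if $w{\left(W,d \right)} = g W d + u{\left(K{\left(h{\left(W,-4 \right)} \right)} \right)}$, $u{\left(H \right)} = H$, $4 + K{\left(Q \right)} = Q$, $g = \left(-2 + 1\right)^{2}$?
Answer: $\frac{4543}{3} \approx 1514.3$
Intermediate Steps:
$h{\left(S,J \right)} = - \frac{5}{3}$ ($h{\left(S,J \right)} = \left(- \frac{1}{3}\right) 5 = - \frac{5}{3}$)
$g = 1$ ($g = \left(-1\right)^{2} = 1$)
$K{\left(Q \right)} = -4 + Q$
$w{\left(W,d \right)} = - \frac{17}{3} + W d$ ($w{\left(W,d \right)} = 1 W d - \frac{17}{3} = W d - \frac{17}{3} = - \frac{17}{3} + W d$)
$3032 + w{\left(-27,- 7 \left(-2 - 6\right) \right)} = 3032 - \left(\frac{17}{3} + 27 \left(- 7 \left(-2 - 6\right)\right)\right) = 3032 - \left(\frac{17}{3} + 27 \left(\left(-7\right) \left(-8\right)\right)\right) = 3032 - \frac{4553}{3} = \frac{4543}{3}$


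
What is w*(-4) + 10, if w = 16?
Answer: -54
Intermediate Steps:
w*(-4) + 10 = 16*(-4) + 10 = -64 + 10 = -54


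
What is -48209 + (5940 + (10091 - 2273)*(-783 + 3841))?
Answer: 23865175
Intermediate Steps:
-48209 + (5940 + (10091 - 2273)*(-783 + 3841)) = -48209 + (5940 + 7818*3058) = -48209 + (5940 + 23907444) = -48209 + 23913384 = 23865175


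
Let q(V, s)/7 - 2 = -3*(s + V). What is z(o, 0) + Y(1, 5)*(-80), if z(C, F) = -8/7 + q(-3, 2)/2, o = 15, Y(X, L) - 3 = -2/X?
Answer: -891/14 ≈ -63.643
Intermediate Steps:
Y(X, L) = 3 - 2/X
q(V, s) = 14 - 21*V - 21*s (q(V, s) = 14 + 7*(-3*(s + V)) = 14 + 7*(-3*(V + s)) = 14 + 7*(-3*V - 3*s) = 14 + (-21*V - 21*s) = 14 - 21*V - 21*s)
z(C, F) = 229/14 (z(C, F) = -8/7 + (14 - 21*(-3) - 21*2)/2 = -8*⅐ + (14 + 63 - 42)*(½) = -8/7 + 35*(½) = -8/7 + 35/2 = 229/14)
z(o, 0) + Y(1, 5)*(-80) = 229/14 + (3 - 2/1)*(-80) = 229/14 + (3 - 2*1)*(-80) = 229/14 + (3 - 2)*(-80) = 229/14 + 1*(-80) = 229/14 - 80 = -891/14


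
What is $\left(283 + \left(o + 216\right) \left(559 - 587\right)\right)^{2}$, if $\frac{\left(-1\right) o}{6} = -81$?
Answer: $375313129$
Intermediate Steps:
$o = 486$ ($o = \left(-6\right) \left(-81\right) = 486$)
$\left(283 + \left(o + 216\right) \left(559 - 587\right)\right)^{2} = \left(283 + \left(486 + 216\right) \left(559 - 587\right)\right)^{2} = \left(283 + 702 \left(-28\right)\right)^{2} = \left(283 - 19656\right)^{2} = \left(-19373\right)^{2} = 375313129$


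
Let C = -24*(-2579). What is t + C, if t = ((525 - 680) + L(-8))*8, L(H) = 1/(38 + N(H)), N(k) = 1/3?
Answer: 6975464/115 ≈ 60656.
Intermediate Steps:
N(k) = 1/3 (N(k) = 1*(1/3) = 1/3)
L(H) = 3/115 (L(H) = 1/(38 + 1/3) = 1/(115/3) = 3/115)
t = -142576/115 (t = ((525 - 680) + 3/115)*8 = (-155 + 3/115)*8 = -17822/115*8 = -142576/115 ≈ -1239.8)
C = 61896
t + C = -142576/115 + 61896 = 6975464/115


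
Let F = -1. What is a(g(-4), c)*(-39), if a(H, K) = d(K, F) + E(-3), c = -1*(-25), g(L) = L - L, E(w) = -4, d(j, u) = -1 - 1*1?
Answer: 234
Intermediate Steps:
d(j, u) = -2 (d(j, u) = -1 - 1 = -2)
g(L) = 0
c = 25
a(H, K) = -6 (a(H, K) = -2 - 4 = -6)
a(g(-4), c)*(-39) = -6*(-39) = 234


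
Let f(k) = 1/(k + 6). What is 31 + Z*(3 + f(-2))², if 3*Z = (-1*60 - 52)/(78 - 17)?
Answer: 4490/183 ≈ 24.536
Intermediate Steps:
f(k) = 1/(6 + k)
Z = -112/183 (Z = ((-1*60 - 52)/(78 - 17))/3 = ((-60 - 52)/61)/3 = (-112*1/61)/3 = (⅓)*(-112/61) = -112/183 ≈ -0.61202)
31 + Z*(3 + f(-2))² = 31 - 112*(3 + 1/(6 - 2))²/183 = 31 - 112*(3 + 1/4)²/183 = 31 - 112*(3 + ¼)²/183 = 31 - 112*(13/4)²/183 = 31 - 112/183*169/16 = 31 - 1183/183 = 4490/183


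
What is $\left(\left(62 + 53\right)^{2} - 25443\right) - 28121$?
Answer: $-40339$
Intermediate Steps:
$\left(\left(62 + 53\right)^{2} - 25443\right) - 28121 = \left(115^{2} - 25443\right) - 28121 = \left(13225 - 25443\right) - 28121 = -12218 - 28121 = -40339$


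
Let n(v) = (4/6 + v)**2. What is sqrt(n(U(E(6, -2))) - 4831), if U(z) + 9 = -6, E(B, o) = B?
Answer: I*sqrt(41630)/3 ≈ 68.011*I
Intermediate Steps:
U(z) = -15 (U(z) = -9 - 6 = -15)
n(v) = (2/3 + v)**2 (n(v) = (4*(1/6) + v)**2 = (2/3 + v)**2)
sqrt(n(U(E(6, -2))) - 4831) = sqrt((2 + 3*(-15))**2/9 - 4831) = sqrt((2 - 45)**2/9 - 4831) = sqrt((1/9)*(-43)**2 - 4831) = sqrt((1/9)*1849 - 4831) = sqrt(1849/9 - 4831) = sqrt(-41630/9) = I*sqrt(41630)/3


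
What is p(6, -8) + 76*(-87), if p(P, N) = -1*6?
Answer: -6618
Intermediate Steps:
p(P, N) = -6
p(6, -8) + 76*(-87) = -6 + 76*(-87) = -6 - 6612 = -6618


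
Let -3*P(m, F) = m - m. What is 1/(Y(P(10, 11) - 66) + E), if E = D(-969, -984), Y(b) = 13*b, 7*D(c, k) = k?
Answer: -7/6990 ≈ -0.0010014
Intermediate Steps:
D(c, k) = k/7
P(m, F) = 0 (P(m, F) = -(m - m)/3 = -⅓*0 = 0)
E = -984/7 (E = (⅐)*(-984) = -984/7 ≈ -140.57)
1/(Y(P(10, 11) - 66) + E) = 1/(13*(0 - 66) - 984/7) = 1/(13*(-66) - 984/7) = 1/(-858 - 984/7) = 1/(-6990/7) = -7/6990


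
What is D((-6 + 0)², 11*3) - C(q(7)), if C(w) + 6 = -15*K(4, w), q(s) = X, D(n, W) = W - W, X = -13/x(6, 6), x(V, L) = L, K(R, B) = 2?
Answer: 36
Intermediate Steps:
X = -13/6 ≈ -2.1667
D(n, W) = 0
q(s) = -13/6
C(w) = -36 (C(w) = -6 - 15*2 = -6 - 30 = -36)
D((-6 + 0)², 11*3) - C(q(7)) = 0 - 1*(-36) = 0 + 36 = 36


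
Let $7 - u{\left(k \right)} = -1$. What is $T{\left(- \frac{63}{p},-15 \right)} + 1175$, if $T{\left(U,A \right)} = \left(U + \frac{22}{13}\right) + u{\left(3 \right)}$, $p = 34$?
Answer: $\frac{522815}{442} \approx 1182.8$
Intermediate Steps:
$u{\left(k \right)} = 8$ ($u{\left(k \right)} = 7 - -1 = 7 + 1 = 8$)
$T{\left(U,A \right)} = \frac{126}{13} + U$ ($T{\left(U,A \right)} = \left(U + \frac{22}{13}\right) + 8 = \left(\frac{22}{13} + U\right) + 8 = \frac{126}{13} + U$)
$T{\left(- \frac{63}{p},-15 \right)} + 1175 = \left(\frac{126}{13} - \frac{63}{34}\right) + 1175 = \frac{3465}{442} + 1175 = \frac{522815}{442}$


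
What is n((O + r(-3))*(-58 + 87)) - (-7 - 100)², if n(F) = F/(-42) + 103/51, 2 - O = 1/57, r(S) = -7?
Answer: -232864105/20349 ≈ -11444.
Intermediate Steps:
O = 113/57 (O = 2 - 1/57 = 113/57 ≈ 1.9825)
n(F) = 103/51 - F/42 (n(F) = F*(-1/42) + 103*(1/51) = -F/42 + 103/51 = 103/51 - F/42)
n((O + r(-3))*(-58 + 87)) - (-7 - 100)² = (103/51 - (113/57 - 7)*(-58 + 87)/42) - (-7 - 100)² = (103/51 - (-143)*29/1197) - 1*(-107)² = (103/51 - 1/42*(-8294/57)) - 1*11449 = (103/51 + 4147/1197) - 11449 = 111596/20349 - 11449 = -232864105/20349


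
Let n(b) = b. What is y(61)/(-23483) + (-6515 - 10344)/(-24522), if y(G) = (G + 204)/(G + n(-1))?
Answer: 263861061/383900084 ≈ 0.68732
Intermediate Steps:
y(G) = (204 + G)/(-1 + G) (y(G) = (G + 204)/(G - 1) = (204 + G)/(-1 + G))
y(61)/(-23483) + (-6515 - 10344)/(-24522) = ((204 + 61)/(-1 + 61))/(-23483) + (-6515 - 10344)/(-24522) = (265/60)*(-1/23483) - 16859*(-1/24522) = ((1/60)*265)*(-1/23483) + 16859/24522 = (53/12)*(-1/23483) + 16859/24522 = -53/281796 + 16859/24522 = 263861061/383900084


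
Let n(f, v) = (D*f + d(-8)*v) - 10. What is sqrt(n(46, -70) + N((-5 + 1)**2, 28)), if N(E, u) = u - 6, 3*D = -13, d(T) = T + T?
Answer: sqrt(8394)/3 ≈ 30.540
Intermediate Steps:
d(T) = 2*T
D = -13/3 (D = (1/3)*(-13) = -13/3 ≈ -4.3333)
N(E, u) = -6 + u
n(f, v) = -10 - 16*v - 13*f/3 (n(f, v) = (-13*f/3 + (2*(-8))*v) - 10 = (-13*f/3 - 16*v) - 10 = (-16*v - 13*f/3) - 10 = -10 - 16*v - 13*f/3)
sqrt(n(46, -70) + N((-5 + 1)**2, 28)) = sqrt((-10 - 16*(-70) - 13/3*46) + (-6 + 28)) = sqrt((-10 + 1120 - 598/3) + 22) = sqrt(2732/3 + 22) = sqrt(2798/3) = sqrt(8394)/3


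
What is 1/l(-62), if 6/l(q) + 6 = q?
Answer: -34/3 ≈ -11.333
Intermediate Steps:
l(q) = 6/(-6 + q)
1/l(-62) = 1/(6/(-6 - 62)) = 1/(6/(-68)) = 1/(6*(-1/68)) = 1/(-3/34) = -34/3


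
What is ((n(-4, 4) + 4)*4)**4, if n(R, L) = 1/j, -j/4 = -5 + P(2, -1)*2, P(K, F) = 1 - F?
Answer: 83521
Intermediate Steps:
j = 4 (j = -4*(-5 + (1 - 1*(-1))*2) = -4*(-5 + (1 + 1)*2) = -4*(-5 + 2*2) = -4*(-5 + 4) = -4*(-1) = 4)
n(R, L) = 1/4
((n(-4, 4) + 4)*4)**4 = ((1/4 + 4)*4)**4 = ((17/4)*4)**4 = 17**4 = 83521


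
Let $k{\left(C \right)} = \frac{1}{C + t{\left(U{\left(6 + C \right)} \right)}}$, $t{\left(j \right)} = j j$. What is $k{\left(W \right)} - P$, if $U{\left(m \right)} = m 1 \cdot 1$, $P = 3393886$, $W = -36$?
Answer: $- \frac{2932317503}{864} \approx -3.3939 \cdot 10^{6}$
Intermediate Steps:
$U{\left(m \right)} = m$ ($U{\left(m \right)} = m 1 = m$)
$t{\left(j \right)} = j^{2}$
$k{\left(C \right)} = \frac{1}{C + \left(6 + C\right)^{2}}$
$k{\left(W \right)} - P = \frac{1}{-36 + \left(6 - 36\right)^{2}} - 3393886 = \frac{1}{-36 + \left(-30\right)^{2}} - 3393886 = \frac{1}{-36 + 900} - 3393886 = \frac{1}{864} - 3393886 = - \frac{2932317503}{864}$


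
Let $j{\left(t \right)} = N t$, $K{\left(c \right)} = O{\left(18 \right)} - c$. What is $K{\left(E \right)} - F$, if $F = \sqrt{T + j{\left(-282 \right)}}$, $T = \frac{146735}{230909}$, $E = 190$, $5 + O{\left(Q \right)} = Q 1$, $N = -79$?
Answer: $-177 - \frac{\sqrt{1187873813240233}}{230909} \approx -326.26$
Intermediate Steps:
$O{\left(Q \right)} = -5 + Q$ ($O{\left(Q \right)} = -5 + Q 1 = -5 + Q$)
$K{\left(c \right)} = 13 - c$ ($K{\left(c \right)} = \left(-5 + 18\right) - c = 13 - c$)
$T = \frac{146735}{230909}$ ($T = 146735 \cdot \frac{1}{230909} = \frac{146735}{230909} \approx 0.63547$)
$j{\left(t \right)} = - 79 t$
$F = \frac{\sqrt{1187873813240233}}{230909}$ ($F = \sqrt{\frac{146735}{230909} - -22278} = \sqrt{\frac{146735}{230909} + 22278} = \sqrt{\frac{5144337437}{230909}} = \frac{\sqrt{1187873813240233}}{230909} \approx 149.26$)
$K{\left(E \right)} - F = \left(13 - 190\right) - \frac{\sqrt{1187873813240233}}{230909} = -177 - \frac{\sqrt{1187873813240233}}{230909}$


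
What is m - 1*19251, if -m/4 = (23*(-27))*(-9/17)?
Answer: -349623/17 ≈ -20566.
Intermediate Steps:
m = -22356/17 (m = -4*23*(-27)*(-9/17) = -(-2484)*(-9*1/17) = -(-2484)*(-9)/17 = -4*5589/17 = -22356/17 ≈ -1315.1)
m - 1*19251 = -22356/17 - 1*19251 = -22356/17 - 19251 = -349623/17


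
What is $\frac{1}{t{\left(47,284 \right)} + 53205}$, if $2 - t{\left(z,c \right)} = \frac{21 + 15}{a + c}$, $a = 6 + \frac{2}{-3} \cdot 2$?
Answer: $\frac{433}{23038577} \approx 1.8795 \cdot 10^{-5}$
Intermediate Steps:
$a = \frac{14}{3}$ ($a = 6 + 2 \left(- \frac{1}{3}\right) 2 = 6 - \frac{4}{3} = \frac{14}{3} \approx 4.6667$)
$t{\left(z,c \right)} = 2 - \frac{36}{\frac{14}{3} + c}$ ($t{\left(z,c \right)} = 2 - \frac{21 + 15}{\frac{14}{3} + c} = 2 - \frac{36}{\frac{14}{3} + c}$)
$\frac{1}{t{\left(47,284 \right)} + 53205} = \frac{1}{\frac{2 \left(-40 + 3 \cdot 284\right)}{14 + 3 \cdot 284} + 53205} = \frac{1}{\frac{2 \left(-40 + 852\right)}{14 + 852} + 53205} = \frac{1}{2 \cdot \frac{1}{866} \cdot 812 + 53205} = \frac{1}{\frac{812}{433} + 53205} = \frac{1}{\frac{23038577}{433}} = \frac{433}{23038577}$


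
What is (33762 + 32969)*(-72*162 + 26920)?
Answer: 1018048136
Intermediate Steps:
(33762 + 32969)*(-72*162 + 26920) = 66731*(-11664 + 26920) = 66731*15256 = 1018048136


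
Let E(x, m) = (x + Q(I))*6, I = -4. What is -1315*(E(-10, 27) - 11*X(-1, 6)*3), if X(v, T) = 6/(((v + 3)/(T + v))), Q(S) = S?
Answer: 761385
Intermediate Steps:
X(v, T) = 6*(T + v)/(3 + v) (X(v, T) = 6/(((3 + v)/(T + v))) = 6*((T + v)/(3 + v)) = 6*(T + v)/(3 + v))
E(x, m) = -24 + 6*x (E(x, m) = (x - 4)*6 = (-4 + x)*6 = -24 + 6*x)
-1315*(E(-10, 27) - 11*X(-1, 6)*3) = -1315*((-24 + 6*(-10)) - 66*(6 - 1)/(3 - 1)*3) = -1315*((-24 - 60) - 66*5/2*3) = -1315*(-84 - 66*5/2*3) = -1315*(-84 - 11*15*3) = -1315*(-84 - 165*3) = -1315*(-84 - 495) = -1315*(-579) = 761385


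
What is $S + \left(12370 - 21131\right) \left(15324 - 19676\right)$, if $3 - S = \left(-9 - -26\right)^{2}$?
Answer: $38127586$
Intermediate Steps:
$S = -286$ ($S = 3 - \left(-9 - -26\right)^{2} = 3 - \left(-9 + 26\right)^{2} = 3 - 17^{2} = 3 - 289 = -286$)
$S + \left(12370 - 21131\right) \left(15324 - 19676\right) = -286 + \left(12370 - 21131\right) \left(15324 - 19676\right) = -286 - -38127872 = -286 + 38127872 = 38127586$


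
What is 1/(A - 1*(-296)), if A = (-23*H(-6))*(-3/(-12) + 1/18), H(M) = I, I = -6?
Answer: 6/2029 ≈ 0.0029571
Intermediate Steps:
H(M) = -6
A = 253/6 (A = (-23*(-6))*(-3/(-12) + 1/18) = 138*(-3*(-1/12) + 1*(1/18)) = 138*(¼ + 1/18) = 138*(11/36) = 253/6 ≈ 42.167)
1/(A - 1*(-296)) = 1/(253/6 - 1*(-296)) = 1/(253/6 + 296) = 1/(2029/6) = 6/2029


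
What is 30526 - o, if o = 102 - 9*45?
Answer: 30829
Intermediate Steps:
o = -303 (o = 102 - 405 = -303)
30526 - o = 30526 - 1*(-303) = 30526 + 303 = 30829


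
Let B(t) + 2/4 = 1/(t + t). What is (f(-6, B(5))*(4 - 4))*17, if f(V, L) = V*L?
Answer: 0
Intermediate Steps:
B(t) = -½ + 1/(2*t) (B(t) = -½ + 1/(t + t) = -½ + 1/(2*t))
f(V, L) = L*V
(f(-6, B(5))*(4 - 4))*17 = ((((½)*(1 - 1*5)/5)*(-6))*(4 - 4))*17 = ((((½)*(⅕)*(1 - 5))*(-6))*0)*17 = ((((½)*(⅕)*(-4))*(-6))*0)*17 = (-⅖*(-6)*0)*17 = ((12/5)*0)*17 = 0*17 = 0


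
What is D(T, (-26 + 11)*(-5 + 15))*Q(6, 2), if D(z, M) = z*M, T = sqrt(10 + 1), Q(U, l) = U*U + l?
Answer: -5700*sqrt(11) ≈ -18905.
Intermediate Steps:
Q(U, l) = l + U**2 (Q(U, l) = U**2 + l = l + U**2)
T = sqrt(11) ≈ 3.3166
D(z, M) = M*z
D(T, (-26 + 11)*(-5 + 15))*Q(6, 2) = (((-26 + 11)*(-5 + 15))*sqrt(11))*(2 + 6**2) = ((-15*10)*sqrt(11))*(2 + 36) = -150*sqrt(11)*38 = -5700*sqrt(11)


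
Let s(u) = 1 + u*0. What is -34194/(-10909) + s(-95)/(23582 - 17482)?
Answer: 208594309/66544900 ≈ 3.1346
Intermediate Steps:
s(u) = 1 (s(u) = 1 + 0 = 1)
-34194/(-10909) + s(-95)/(23582 - 17482) = -34194/(-10909) + 1/(23582 - 17482) = -34194*(-1/10909) + 1/6100 = 34194/10909 + 1*(1/6100) = 34194/10909 + 1/6100 = 208594309/66544900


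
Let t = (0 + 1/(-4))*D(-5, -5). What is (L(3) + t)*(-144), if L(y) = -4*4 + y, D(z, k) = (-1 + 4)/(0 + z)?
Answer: 9252/5 ≈ 1850.4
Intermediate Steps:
D(z, k) = 3/z
L(y) = -16 + y
t = 3/20 (t = (0 + 1/(-4))*(3/(-5)) = (0 - ¼)*(3*(-⅕)) = -¼*(-⅗) = 3/20 ≈ 0.15000)
(L(3) + t)*(-144) = ((-16 + 3) + 3/20)*(-144) = (-13 + 3/20)*(-144) = -257/20*(-144) = 9252/5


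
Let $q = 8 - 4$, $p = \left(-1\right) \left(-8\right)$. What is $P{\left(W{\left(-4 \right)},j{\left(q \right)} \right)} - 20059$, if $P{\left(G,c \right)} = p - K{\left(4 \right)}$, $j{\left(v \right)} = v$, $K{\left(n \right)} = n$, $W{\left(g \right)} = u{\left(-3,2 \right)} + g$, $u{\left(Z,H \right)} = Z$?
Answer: $-20055$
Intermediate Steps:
$W{\left(g \right)} = -3 + g$
$p = 8$
$q = 4$ ($q = 8 - 4 = 4$)
$P{\left(G,c \right)} = 4$ ($P{\left(G,c \right)} = 8 - 4 = 4$)
$P{\left(W{\left(-4 \right)},j{\left(q \right)} \right)} - 20059 = 4 - 20059 = -20055$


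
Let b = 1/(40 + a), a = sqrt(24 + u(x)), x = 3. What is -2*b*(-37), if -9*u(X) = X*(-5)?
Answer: 8880/4723 - 74*sqrt(231)/4723 ≈ 1.6420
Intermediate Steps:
u(X) = 5*X/9 (u(X) = -X*(-5)/9 = -(-5)*X/9 = 5*X/9)
a = sqrt(231)/3 (a = sqrt(24 + (5/9)*3) = sqrt(24 + 5/3) = sqrt(77/3) = sqrt(231)/3 ≈ 5.0662)
b = 1/(40 + sqrt(231)/3) ≈ 0.022190
-2*b*(-37) = -2*(120/4723 - sqrt(231)/4723)*(-37) = (-240/4723 + 2*sqrt(231)/4723)*(-37) = 8880/4723 - 74*sqrt(231)/4723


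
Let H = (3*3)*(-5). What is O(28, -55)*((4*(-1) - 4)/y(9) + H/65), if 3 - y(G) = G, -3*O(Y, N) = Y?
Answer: -700/117 ≈ -5.9829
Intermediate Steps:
H = -45 (H = 9*(-5) = -45)
O(Y, N) = -Y/3
y(G) = 3 - G
O(28, -55)*((4*(-1) - 4)/y(9) + H/65) = (-1/3*28)*((4*(-1) - 4)/(3 - 1*9) - 45/65) = -28*((-4 - 4)/(3 - 9) - 45*1/65)/3 = -28*(-8/(-6) - 9/13)/3 = -28*(-8*(-1/6) - 9/13)/3 = -28*(4/3 - 9/13)/3 = -28/3*25/39 = -700/117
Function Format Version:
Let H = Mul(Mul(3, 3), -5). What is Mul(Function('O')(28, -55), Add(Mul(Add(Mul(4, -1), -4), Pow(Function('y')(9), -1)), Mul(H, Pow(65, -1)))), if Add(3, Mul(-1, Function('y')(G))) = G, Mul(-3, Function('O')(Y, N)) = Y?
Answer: Rational(-700, 117) ≈ -5.9829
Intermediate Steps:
H = -45 (H = Mul(9, -5) = -45)
Function('O')(Y, N) = Mul(Rational(-1, 3), Y)
Function('y')(G) = Add(3, Mul(-1, G))
Mul(Function('O')(28, -55), Add(Mul(Add(Mul(4, -1), -4), Pow(Function('y')(9), -1)), Mul(H, Pow(65, -1)))) = Mul(Mul(Rational(-1, 3), 28), Add(Mul(Add(Mul(4, -1), -4), Pow(Add(3, Mul(-1, 9)), -1)), Mul(-45, Pow(65, -1)))) = Mul(Rational(-28, 3), Add(Mul(Add(-4, -4), Pow(Add(3, -9), -1)), Mul(-45, Rational(1, 65)))) = Mul(Rational(-28, 3), Add(Mul(-8, Pow(-6, -1)), Rational(-9, 13))) = Mul(Rational(-28, 3), Add(Mul(-8, Rational(-1, 6)), Rational(-9, 13))) = Mul(Rational(-28, 3), Add(Rational(4, 3), Rational(-9, 13))) = Mul(Rational(-28, 3), Rational(25, 39)) = Rational(-700, 117)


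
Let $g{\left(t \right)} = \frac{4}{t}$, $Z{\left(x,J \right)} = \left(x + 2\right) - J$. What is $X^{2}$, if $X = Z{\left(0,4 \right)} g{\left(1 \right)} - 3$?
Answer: $121$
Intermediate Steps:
$Z{\left(x,J \right)} = 2 + x - J$ ($Z{\left(x,J \right)} = \left(2 + x\right) - J = 2 + x - J$)
$X = -11$ ($X = \left(2 + 0 - 4\right) \frac{4}{1} - 3 = \left(2 + 0 - 4\right) 4 \cdot 1 - 3 = \left(-2\right) 4 - 3 = -8 - 3 = -11$)
$X^{2} = \left(-11\right)^{2} = 121$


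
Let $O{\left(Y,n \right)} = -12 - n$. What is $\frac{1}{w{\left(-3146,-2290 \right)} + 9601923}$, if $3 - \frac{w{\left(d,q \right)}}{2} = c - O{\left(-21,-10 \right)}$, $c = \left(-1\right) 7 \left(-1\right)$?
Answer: $\frac{1}{9601911} \approx 1.0415 \cdot 10^{-7}$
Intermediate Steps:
$c = 7$ ($c = \left(-7\right) \left(-1\right) = 7$)
$w{\left(d,q \right)} = -12$ ($w{\left(d,q \right)} = 6 - 2 \left(7 - \left(-12 - -10\right)\right) = 6 - 2 \left(7 - \left(-12 + 10\right)\right) = 6 - 2 \left(7 - -2\right) = 6 - 2 \left(7 + 2\right) = 6 - 18 = -12$)
$\frac{1}{w{\left(-3146,-2290 \right)} + 9601923} = \frac{1}{-12 + 9601923} = \frac{1}{9601911}$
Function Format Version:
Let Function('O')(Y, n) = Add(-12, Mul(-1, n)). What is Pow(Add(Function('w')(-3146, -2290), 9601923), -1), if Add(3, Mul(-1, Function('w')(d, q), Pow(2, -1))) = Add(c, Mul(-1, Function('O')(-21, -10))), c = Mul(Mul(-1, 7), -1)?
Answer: Rational(1, 9601911) ≈ 1.0415e-7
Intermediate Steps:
c = 7 (c = Mul(-7, -1) = 7)
Function('w')(d, q) = -12 (Function('w')(d, q) = Add(6, Mul(-2, Add(7, Mul(-1, Add(-12, Mul(-1, -10)))))) = Add(6, Mul(-2, Add(7, Mul(-1, Add(-12, 10))))) = Add(6, Mul(-2, Add(7, Mul(-1, -2)))) = Add(6, Mul(-2, Add(7, 2))) = Add(6, Mul(-2, 9)) = Add(6, -18) = -12)
Pow(Add(Function('w')(-3146, -2290), 9601923), -1) = Pow(Add(-12, 9601923), -1) = Pow(9601911, -1) = Rational(1, 9601911)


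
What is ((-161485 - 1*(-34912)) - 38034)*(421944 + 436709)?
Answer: -141340294371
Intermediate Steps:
((-161485 - 1*(-34912)) - 38034)*(421944 + 436709) = ((-161485 + 34912) - 38034)*858653 = (-126573 - 38034)*858653 = -164607*858653 = -141340294371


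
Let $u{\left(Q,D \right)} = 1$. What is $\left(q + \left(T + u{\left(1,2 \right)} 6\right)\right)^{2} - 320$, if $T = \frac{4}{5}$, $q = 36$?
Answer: $\frac{37796}{25} \approx 1511.8$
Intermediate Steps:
$T = \frac{4}{5}$ ($T = 4 \cdot \frac{1}{5} = \frac{4}{5} \approx 0.8$)
$\left(q + \left(T + u{\left(1,2 \right)} 6\right)\right)^{2} - 320 = \left(36 + \left(\frac{4}{5} + 1 \cdot 6\right)\right)^{2} - 320 = \left(36 + \left(\frac{4}{5} + 6\right)\right)^{2} - 320 = \left(36 + \frac{34}{5}\right)^{2} - 320 = \left(\frac{214}{5}\right)^{2} - 320 = \frac{45796}{25} - 320 = \frac{37796}{25}$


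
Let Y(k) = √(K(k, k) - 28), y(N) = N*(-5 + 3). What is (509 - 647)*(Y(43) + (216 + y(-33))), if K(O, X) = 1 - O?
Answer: -38916 - 138*I*√70 ≈ -38916.0 - 1154.6*I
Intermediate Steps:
y(N) = -2*N (y(N) = N*(-2) = -2*N)
Y(k) = √(-27 - k) (Y(k) = √((1 - k) - 28) = √(-27 - k))
(509 - 647)*(Y(43) + (216 + y(-33))) = (509 - 647)*(√(-27 - 1*43) + (216 - 2*(-33))) = -138*(√(-27 - 43) + (216 + 66)) = -138*(√(-70) + 282) = -138*(I*√70 + 282) = -138*(282 + I*√70) = -38916 - 138*I*√70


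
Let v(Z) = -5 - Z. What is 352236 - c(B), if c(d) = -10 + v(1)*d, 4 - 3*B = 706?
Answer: 350842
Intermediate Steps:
B = -234 (B = 4/3 - ⅓*706 = 4/3 - 706/3 = -234)
c(d) = -10 - 6*d (c(d) = -10 + (-5 - 1*1)*d = -10 + (-5 - 1)*d = -10 - 6*d)
352236 - c(B) = 352236 - (-10 - 6*(-234)) = 352236 - (-10 + 1404) = 352236 - 1*1394 = 352236 - 1394 = 350842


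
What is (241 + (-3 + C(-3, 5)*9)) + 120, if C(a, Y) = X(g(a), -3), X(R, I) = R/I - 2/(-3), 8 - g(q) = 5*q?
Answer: 295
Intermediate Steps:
g(q) = 8 - 5*q
X(R, I) = 2/3 + R/I (X(R, I) = R/I - 2*(-1/3) = R/I + 2/3 = 2/3 + R/I)
C(a, Y) = -2 + 5*a/3 (C(a, Y) = 2/3 + (8 - 5*a)/(-3) = 2/3 + (8 - 5*a)*(-1/3) = 2/3 + (-8/3 + 5*a/3) = -2 + 5*a/3)
(241 + (-3 + C(-3, 5)*9)) + 120 = (241 + (-3 + (-2 + (5/3)*(-3))*9)) + 120 = (241 + (-3 + (-2 - 5)*9)) + 120 = (241 + (-3 - 7*9)) + 120 = (241 + (-3 - 63)) + 120 = (241 - 66) + 120 = 175 + 120 = 295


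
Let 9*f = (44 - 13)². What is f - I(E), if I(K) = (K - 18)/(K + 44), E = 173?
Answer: 6682/63 ≈ 106.06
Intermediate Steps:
f = 961/9 (f = (44 - 13)²/9 = (⅑)*31² = (⅑)*961 = 961/9 ≈ 106.78)
I(K) = (-18 + K)/(44 + K)
f - I(E) = 961/9 - (-18 + 173)/(44 + 173) = 961/9 - 155/217 = 961/9 - 1*5/7 = 961/9 - 5/7 = 6682/63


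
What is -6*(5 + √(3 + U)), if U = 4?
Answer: -30 - 6*√7 ≈ -45.875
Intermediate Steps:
-6*(5 + √(3 + U)) = -6*(5 + √(3 + 4)) = -6*(5 + √7) = -30 - 6*√7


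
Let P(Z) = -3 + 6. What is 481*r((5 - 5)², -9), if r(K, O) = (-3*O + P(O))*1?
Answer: 14430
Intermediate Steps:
P(Z) = 3
r(K, O) = 3 - 3*O (r(K, O) = (-3*O + 3)*1 = (3 - 3*O)*1 = 3 - 3*O)
481*r((5 - 5)², -9) = 481*(3 - 3*(-9)) = 481*(3 + 27) = 481*30 = 14430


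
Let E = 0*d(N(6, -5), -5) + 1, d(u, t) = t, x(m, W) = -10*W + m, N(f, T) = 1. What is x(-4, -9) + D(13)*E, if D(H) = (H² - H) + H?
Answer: 255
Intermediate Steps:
x(m, W) = m - 10*W
E = 1 (E = 0*(-5) + 1 = 0 + 1 = 1)
D(H) = H²
x(-4, -9) + D(13)*E = (-4 - 10*(-9)) + 13²*1 = (-4 + 90) + 169*1 = 86 + 169 = 255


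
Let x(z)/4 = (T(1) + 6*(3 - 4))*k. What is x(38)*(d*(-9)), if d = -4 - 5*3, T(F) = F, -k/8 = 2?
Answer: 54720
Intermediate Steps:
k = -16 (k = -8*2 = -16)
d = -19 (d = -4 - 15 = -19)
x(z) = 320 (x(z) = 4*((1 + 6*(3 - 4))*(-16)) = 4*((1 + 6*(-1))*(-16)) = 4*((1 - 6)*(-16)) = 4*(-5*(-16)) = 4*80 = 320)
x(38)*(d*(-9)) = 320*(-19*(-9)) = 320*171 = 54720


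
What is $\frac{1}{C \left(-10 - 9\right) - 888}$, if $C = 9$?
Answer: $- \frac{1}{1059} \approx -0.00094429$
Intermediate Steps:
$\frac{1}{C \left(-10 - 9\right) - 888} = \frac{1}{9 \left(-10 - 9\right) - 888} = \frac{1}{9 \left(-19\right) - 888} = \frac{1}{-171 - 888} = \frac{1}{-1059} = - \frac{1}{1059}$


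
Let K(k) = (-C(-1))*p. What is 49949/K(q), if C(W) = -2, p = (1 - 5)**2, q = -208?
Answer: 49949/32 ≈ 1560.9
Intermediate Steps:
p = 16 (p = (-4)**2 = 16)
K(k) = 32 (K(k) = -1*(-2)*16 = 2*16 = 32)
49949/K(q) = 49949/32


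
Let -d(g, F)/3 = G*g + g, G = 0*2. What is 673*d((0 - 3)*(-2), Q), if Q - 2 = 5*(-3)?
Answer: -12114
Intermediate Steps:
G = 0
Q = -13 (Q = 2 + 5*(-3) = 2 - 15 = -13)
d(g, F) = -3*g (d(g, F) = -3*(0*g + g) = -3*(0 + g) = -3*g)
673*d((0 - 3)*(-2), Q) = 673*(-3*(0 - 3)*(-2)) = 673*(-(-9)*(-2)) = 673*(-3*6) = 673*(-18) = -12114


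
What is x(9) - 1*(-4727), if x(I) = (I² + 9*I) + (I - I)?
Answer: 4889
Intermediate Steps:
x(I) = I² + 9*I (x(I) = (I² + 9*I) + 0 = I² + 9*I)
x(9) - 1*(-4727) = 9*(9 + 9) - 1*(-4727) = 9*18 + 4727 = 162 + 4727 = 4889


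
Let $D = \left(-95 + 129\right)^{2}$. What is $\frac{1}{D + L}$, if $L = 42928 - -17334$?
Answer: $\frac{1}{61418} \approx 1.6282 \cdot 10^{-5}$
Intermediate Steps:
$L = 60262$ ($L = 42928 + 17334 = 60262$)
$D = 1156$ ($D = 34^{2} = 1156$)
$\frac{1}{D + L} = \frac{1}{1156 + 60262} = \frac{1}{61418}$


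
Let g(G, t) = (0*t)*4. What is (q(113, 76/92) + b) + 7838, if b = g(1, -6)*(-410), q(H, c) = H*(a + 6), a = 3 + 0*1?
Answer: 8855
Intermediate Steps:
g(G, t) = 0 (g(G, t) = 0*4 = 0)
a = 3 (a = 3 + 0 = 3)
q(H, c) = 9*H (q(H, c) = H*(3 + 6) = H*9 = 9*H)
b = 0 (b = 0*(-410) = 0)
(q(113, 76/92) + b) + 7838 = (9*113 + 0) + 7838 = (1017 + 0) + 7838 = 1017 + 7838 = 8855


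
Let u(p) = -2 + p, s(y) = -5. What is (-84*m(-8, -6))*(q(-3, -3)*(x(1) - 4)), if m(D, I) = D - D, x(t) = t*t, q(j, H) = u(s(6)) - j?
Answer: 0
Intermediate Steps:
q(j, H) = -7 - j (q(j, H) = (-2 - 5) - j = -7 - j)
x(t) = t²
m(D, I) = 0
(-84*m(-8, -6))*(q(-3, -3)*(x(1) - 4)) = (-84*0)*((-7 - 1*(-3))*(1² - 4)) = 0*((-7 + 3)*(1 - 4)) = 0*(-4*(-3)) = 0*12 = 0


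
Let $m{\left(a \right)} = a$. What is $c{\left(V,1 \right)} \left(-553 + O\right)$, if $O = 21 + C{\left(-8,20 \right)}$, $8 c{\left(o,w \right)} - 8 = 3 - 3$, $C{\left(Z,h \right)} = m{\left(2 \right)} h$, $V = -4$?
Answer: $-492$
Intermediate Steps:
$C{\left(Z,h \right)} = 2 h$
$c{\left(o,w \right)} = 1$ ($c{\left(o,w \right)} = 1 + \frac{3 - 3}{8} = 1 + \frac{1}{8} \cdot 0 = 1 + 0 = 1$)
$O = 61$ ($O = 21 + 2 \cdot 20 = 21 + 40 = 61$)
$c{\left(V,1 \right)} \left(-553 + O\right) = 1 \left(-553 + 61\right) = 1 \left(-492\right) = -492$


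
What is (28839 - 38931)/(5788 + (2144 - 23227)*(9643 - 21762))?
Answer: -10092/255510665 ≈ -3.9497e-5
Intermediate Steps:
(28839 - 38931)/(5788 + (2144 - 23227)*(9643 - 21762)) = -10092/(5788 - 21083*(-12119)) = -10092/(5788 + 255504877) = -10092/255510665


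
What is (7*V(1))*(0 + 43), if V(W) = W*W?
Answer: 301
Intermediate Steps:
V(W) = W²
(7*V(1))*(0 + 43) = (7*1²)*(0 + 43) = (7*1)*43 = 7*43 = 301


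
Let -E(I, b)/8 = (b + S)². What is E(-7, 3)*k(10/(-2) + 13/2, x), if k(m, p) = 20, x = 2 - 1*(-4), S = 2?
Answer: -4000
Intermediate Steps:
x = 6 (x = 2 + 4 = 6)
E(I, b) = -8*(2 + b)² (E(I, b) = -8*(b + 2)² = -8*(2 + b)²)
E(-7, 3)*k(10/(-2) + 13/2, x) = -8*(2 + 3)²*20 = -8*5²*20 = -8*25*20 = -200*20 = -4000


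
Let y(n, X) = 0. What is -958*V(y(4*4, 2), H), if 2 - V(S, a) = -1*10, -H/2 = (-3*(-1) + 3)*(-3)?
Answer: -11496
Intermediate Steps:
H = 36 (H = -2*(-3*(-1) + 3)*(-3) = -2*(3 + 3)*(-3) = -12*(-3) = -2*(-18) = 36)
V(S, a) = 12 (V(S, a) = 2 - (-1)*10 = 2 - 1*(-10) = 2 + 10 = 12)
-958*V(y(4*4, 2), H) = -958*12 = -11496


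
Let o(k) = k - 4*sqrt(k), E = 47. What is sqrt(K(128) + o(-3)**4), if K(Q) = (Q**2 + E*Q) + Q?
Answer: sqrt(22321 - 1872*I*sqrt(3)) ≈ 149.79 - 10.823*I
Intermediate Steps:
K(Q) = Q**2 + 48*Q (K(Q) = (Q**2 + 47*Q) + Q = Q**2 + 48*Q)
sqrt(K(128) + o(-3)**4) = sqrt(128*(48 + 128) + (-3 - 4*I*sqrt(3))**4) = sqrt(128*176 + (-3 - 4*I*sqrt(3))**4) = sqrt(22528 + (-3 - 4*I*sqrt(3))**4)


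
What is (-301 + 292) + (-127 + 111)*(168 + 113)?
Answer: -4505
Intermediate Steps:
(-301 + 292) + (-127 + 111)*(168 + 113) = -9 - 16*281 = -9 - 4496 = -4505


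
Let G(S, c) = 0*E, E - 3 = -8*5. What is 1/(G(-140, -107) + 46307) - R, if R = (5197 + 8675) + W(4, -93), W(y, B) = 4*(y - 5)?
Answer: -642185475/46307 ≈ -13868.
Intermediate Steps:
E = -37 (E = 3 - 8*5 = 3 - 40 = -37)
G(S, c) = 0 (G(S, c) = 0*(-37) = 0)
W(y, B) = -20 + 4*y (W(y, B) = 4*(-5 + y) = -20 + 4*y)
R = 13868 (R = (5197 + 8675) + (-20 + 4*4) = 13872 + (-20 + 16) = 13872 - 4 = 13868)
1/(G(-140, -107) + 46307) - R = 1/(0 + 46307) - 1*13868 = 1/46307 - 13868 = -642185475/46307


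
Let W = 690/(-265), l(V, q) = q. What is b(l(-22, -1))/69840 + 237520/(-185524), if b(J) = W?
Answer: -36633776363/28613366520 ≈ -1.2803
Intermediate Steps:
W = -138/53 (W = 690*(-1/265) = -138/53 ≈ -2.6038)
b(J) = -138/53
b(l(-22, -1))/69840 + 237520/(-185524) = -138/53/69840 + 237520/(-185524) = -138/53*1/69840 + 237520*(-1/185524) = -23/616920 - 59380/46381 = -36633776363/28613366520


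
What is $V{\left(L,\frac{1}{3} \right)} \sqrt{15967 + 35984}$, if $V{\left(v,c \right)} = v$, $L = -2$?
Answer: $- 2 \sqrt{51951} \approx -455.86$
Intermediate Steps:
$V{\left(L,\frac{1}{3} \right)} \sqrt{15967 + 35984} = - 2 \sqrt{15967 + 35984} = - 2 \sqrt{51951}$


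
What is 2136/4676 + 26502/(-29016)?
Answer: -2581049/5653284 ≈ -0.45656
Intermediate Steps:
2136/4676 + 26502/(-29016) = 2136*(1/4676) + 26502*(-1/29016) = 534/1169 - 4417/4836 = -2581049/5653284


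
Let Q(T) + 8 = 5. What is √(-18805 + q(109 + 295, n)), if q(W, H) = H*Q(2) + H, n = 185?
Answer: 5*I*√767 ≈ 138.47*I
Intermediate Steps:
Q(T) = -3 (Q(T) = -8 + 5 = -3)
q(W, H) = -2*H (q(W, H) = H*(-3) + H = -3*H + H = -2*H)
√(-18805 + q(109 + 295, n)) = √(-18805 - 2*185) = √(-18805 - 370) = √(-19175) = 5*I*√767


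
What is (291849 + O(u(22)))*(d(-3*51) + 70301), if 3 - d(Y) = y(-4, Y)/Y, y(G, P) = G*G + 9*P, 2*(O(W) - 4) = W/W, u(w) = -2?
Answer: 2092618974919/102 ≈ 2.0516e+10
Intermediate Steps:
O(W) = 9/2 (O(W) = 4 + (W/W)/2 = 4 + (½)*1 = 4 + ½ = 9/2)
y(G, P) = G² + 9*P
d(Y) = 3 - (16 + 9*Y)/Y (d(Y) = 3 - ((-4)² + 9*Y)/Y = 3 - (16 + 9*Y)/Y)
(291849 + O(u(22)))*(d(-3*51) + 70301) = (291849 + 9/2)*((-6 - 16/((-3*51))) + 70301) = 583707*((-6 - 16/(-153)) + 70301)/2 = 583707*((-6 - 16*(-1/153)) + 70301)/2 = 583707*((-6 + 16/153) + 70301)/2 = 583707*(-902/153 + 70301)/2 = (583707/2)*(10755151/153) = 2092618974919/102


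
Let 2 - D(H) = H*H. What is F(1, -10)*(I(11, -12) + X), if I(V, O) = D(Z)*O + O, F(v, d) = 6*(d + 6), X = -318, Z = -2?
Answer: 7344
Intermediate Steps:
D(H) = 2 - H**2 (D(H) = 2 - H*H = 2 - H**2)
F(v, d) = 36 + 6*d (F(v, d) = 6*(6 + d) = 36 + 6*d)
I(V, O) = -O (I(V, O) = (2 - 1*(-2)**2)*O + O = (2 - 1*4)*O + O = (2 - 4)*O + O = -2*O + O = -O)
F(1, -10)*(I(11, -12) + X) = (36 + 6*(-10))*(-1*(-12) - 318) = (36 - 60)*(12 - 318) = -24*(-306) = 7344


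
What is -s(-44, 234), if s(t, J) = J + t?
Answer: -190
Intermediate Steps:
-s(-44, 234) = -(234 - 44) = -1*190 = -190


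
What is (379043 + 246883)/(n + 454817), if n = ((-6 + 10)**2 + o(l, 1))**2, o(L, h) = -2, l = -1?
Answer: 208642/151671 ≈ 1.3756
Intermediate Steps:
n = 196 (n = ((-6 + 10)**2 - 2)**2 = (4**2 - 2)**2 = (16 - 2)**2 = 14**2 = 196)
(379043 + 246883)/(n + 454817) = (379043 + 246883)/(196 + 454817) = 625926/455013 = 625926*(1/455013) = 208642/151671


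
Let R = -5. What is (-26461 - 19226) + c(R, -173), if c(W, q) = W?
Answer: -45692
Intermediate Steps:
(-26461 - 19226) + c(R, -173) = (-26461 - 19226) - 5 = -45687 - 5 = -45692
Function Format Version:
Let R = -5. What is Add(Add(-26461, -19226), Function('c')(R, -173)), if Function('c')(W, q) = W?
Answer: -45692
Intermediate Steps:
Add(Add(-26461, -19226), Function('c')(R, -173)) = Add(Add(-26461, -19226), -5) = Add(-45687, -5) = -45692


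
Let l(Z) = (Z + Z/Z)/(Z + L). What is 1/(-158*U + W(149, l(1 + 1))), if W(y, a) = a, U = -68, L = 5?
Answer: 7/75211 ≈ 9.3071e-5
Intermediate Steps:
l(Z) = (1 + Z)/(5 + Z) (l(Z) = (Z + Z/Z)/(Z + 5) = (Z + 1)/(5 + Z) = (1 + Z)/(5 + Z))
1/(-158*U + W(149, l(1 + 1))) = 1/(-158*(-68) + (1 + (1 + 1))/(5 + (1 + 1))) = 1/(10744 + (1 + 2)/(5 + 2)) = 1/(10744 + 3/7) = 1/(75211/7) = 7/75211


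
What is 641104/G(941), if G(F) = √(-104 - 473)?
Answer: -641104*I*√577/577 ≈ -26690.0*I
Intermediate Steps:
G(F) = I*√577 (G(F) = √(-577) = I*√577)
641104/G(941) = 641104/((I*√577)) = 641104*(-I*√577/577) = -641104*I*√577/577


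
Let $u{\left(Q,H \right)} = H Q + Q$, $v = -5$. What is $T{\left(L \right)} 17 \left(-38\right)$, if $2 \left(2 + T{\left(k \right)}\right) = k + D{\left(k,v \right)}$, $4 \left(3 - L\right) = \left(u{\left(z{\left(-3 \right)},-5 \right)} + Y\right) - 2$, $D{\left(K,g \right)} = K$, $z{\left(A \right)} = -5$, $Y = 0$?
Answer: $2261$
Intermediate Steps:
$u{\left(Q,H \right)} = Q + H Q$
$L = - \frac{3}{2}$ ($L = 3 - \frac{\left(- 5 \left(1 - 5\right) + 0\right) - 2}{4} = 3 - \frac{\left(\left(-5\right) \left(-4\right) + 0\right) - 2}{4} = 3 - \frac{\left(20 + 0\right) - 2}{4} = 3 - \frac{20 - 2}{4} = 3 - \frac{9}{2} = - \frac{3}{2} \approx -1.5$)
$T{\left(k \right)} = -2 + k$ ($T{\left(k \right)} = -2 + \frac{k + k}{2} = -2 + \frac{2 k}{2} = -2 + k$)
$T{\left(L \right)} 17 \left(-38\right) = \left(-2 - \frac{3}{2}\right) 17 \left(-38\right) = \left(- \frac{7}{2}\right) 17 \left(-38\right) = \left(- \frac{119}{2}\right) \left(-38\right) = 2261$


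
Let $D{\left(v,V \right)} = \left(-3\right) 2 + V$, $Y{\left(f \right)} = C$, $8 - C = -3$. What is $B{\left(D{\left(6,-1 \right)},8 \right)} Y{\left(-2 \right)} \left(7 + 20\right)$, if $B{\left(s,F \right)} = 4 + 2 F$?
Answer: $5940$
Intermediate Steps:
$C = 11$ ($C = 8 - -3 = 8 + 3 = 11$)
$Y{\left(f \right)} = 11$
$D{\left(v,V \right)} = -6 + V$
$B{\left(D{\left(6,-1 \right)},8 \right)} Y{\left(-2 \right)} \left(7 + 20\right) = \left(4 + 2 \cdot 8\right) 11 \left(7 + 20\right) = \left(4 + 16\right) 11 \cdot 27 = 20 \cdot 297 = 5940$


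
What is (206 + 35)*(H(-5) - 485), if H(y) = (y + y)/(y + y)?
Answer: -116644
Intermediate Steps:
H(y) = 1 (H(y) = (2*y)/((2*y)) = (2*y)*(1/(2*y)) = 1)
(206 + 35)*(H(-5) - 485) = (206 + 35)*(1 - 485) = 241*(-484) = -116644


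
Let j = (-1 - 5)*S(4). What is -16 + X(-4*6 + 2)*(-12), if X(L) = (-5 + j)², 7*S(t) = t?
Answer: -42556/49 ≈ -868.49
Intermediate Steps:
S(t) = t/7
j = -24/7 (j = (-1 - 5)*((⅐)*4) = -6*4/7 = -24/7 ≈ -3.4286)
X(L) = 3481/49 (X(L) = (-5 - 24/7)² = (-59/7)² = 3481/49)
-16 + X(-4*6 + 2)*(-12) = -16 + (3481/49)*(-12) = -16 - 41772/49 = -42556/49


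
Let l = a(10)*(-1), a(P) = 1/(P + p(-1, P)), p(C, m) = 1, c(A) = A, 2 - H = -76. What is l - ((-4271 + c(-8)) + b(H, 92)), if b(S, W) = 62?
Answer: 46386/11 ≈ 4216.9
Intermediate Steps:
H = 78 (H = 2 - 1*(-76) = 2 + 76 = 78)
a(P) = 1/(1 + P) (a(P) = 1/(P + 1) = 1/(1 + P))
l = -1/11 (l = -1/(1 + 10) = -1/11 ≈ -0.090909)
l - ((-4271 + c(-8)) + b(H, 92)) = -1/11 - ((-4271 - 8) + 62) = -1/11 - (-4279 + 62) = -1/11 - 1*(-4217) = -1/11 + 4217 = 46386/11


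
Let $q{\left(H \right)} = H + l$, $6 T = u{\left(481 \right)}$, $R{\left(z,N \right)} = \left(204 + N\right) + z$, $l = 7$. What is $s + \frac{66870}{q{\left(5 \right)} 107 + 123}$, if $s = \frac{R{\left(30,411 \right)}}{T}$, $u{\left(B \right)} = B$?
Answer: $\frac{12536520}{225589} \approx 55.572$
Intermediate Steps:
$R{\left(z,N \right)} = 204 + N + z$
$T = \frac{481}{6}$ ($T = \frac{1}{6} \cdot 481 = \frac{481}{6} \approx 80.167$)
$q{\left(H \right)} = 7 + H$ ($q{\left(H \right)} = H + 7 = 7 + H$)
$s = \frac{3870}{481}$ ($s = \frac{204 + 411 + 30}{\frac{481}{6}} = 645 \cdot \frac{6}{481} = \frac{3870}{481} \approx 8.0457$)
$s + \frac{66870}{q{\left(5 \right)} 107 + 123} = \frac{3870}{481} + \frac{66870}{\left(7 + 5\right) 107 + 123} = \frac{3870}{481} + \frac{66870}{12 \cdot 107 + 123} = \frac{3870}{481} + \frac{66870}{1284 + 123} = \frac{3870}{481} + \frac{66870}{1407} = \frac{3870}{481} + 66870 \cdot \frac{1}{1407} = \frac{3870}{481} + \frac{22290}{469} = \frac{12536520}{225589}$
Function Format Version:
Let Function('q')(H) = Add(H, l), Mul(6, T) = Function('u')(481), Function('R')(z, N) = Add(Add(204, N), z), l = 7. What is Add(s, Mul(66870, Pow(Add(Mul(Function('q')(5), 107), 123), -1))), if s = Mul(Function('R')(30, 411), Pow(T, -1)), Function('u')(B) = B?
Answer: Rational(12536520, 225589) ≈ 55.572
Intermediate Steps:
Function('R')(z, N) = Add(204, N, z)
T = Rational(481, 6) (T = Mul(Rational(1, 6), 481) = Rational(481, 6) ≈ 80.167)
Function('q')(H) = Add(7, H) (Function('q')(H) = Add(H, 7) = Add(7, H))
s = Rational(3870, 481) (s = Mul(Add(204, 411, 30), Pow(Rational(481, 6), -1)) = Mul(645, Rational(6, 481)) = Rational(3870, 481) ≈ 8.0457)
Add(s, Mul(66870, Pow(Add(Mul(Function('q')(5), 107), 123), -1))) = Add(Rational(3870, 481), Mul(66870, Pow(Add(Mul(Add(7, 5), 107), 123), -1))) = Add(Rational(3870, 481), Mul(66870, Pow(Add(Mul(12, 107), 123), -1))) = Add(Rational(3870, 481), Mul(66870, Pow(Add(1284, 123), -1))) = Add(Rational(3870, 481), Mul(66870, Pow(1407, -1))) = Add(Rational(3870, 481), Mul(66870, Rational(1, 1407))) = Add(Rational(3870, 481), Rational(22290, 469)) = Rational(12536520, 225589)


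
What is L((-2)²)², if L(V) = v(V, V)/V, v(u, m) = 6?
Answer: 9/4 ≈ 2.2500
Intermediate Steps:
L(V) = 6/V
L((-2)²)² = (6/((-2)²))² = (6/4)² = (6*(¼))² = (3/2)² = 9/4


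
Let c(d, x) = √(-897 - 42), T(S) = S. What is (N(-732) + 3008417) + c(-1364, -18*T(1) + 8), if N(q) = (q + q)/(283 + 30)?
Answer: 941633057/313 + I*√939 ≈ 3.0084e+6 + 30.643*I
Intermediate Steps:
N(q) = 2*q/313 (N(q) = (2*q)/313 = (2*q)*(1/313) = 2*q/313)
c(d, x) = I*√939 (c(d, x) = √(-939) = I*√939)
(N(-732) + 3008417) + c(-1364, -18*T(1) + 8) = ((2/313)*(-732) + 3008417) + I*√939 = (-1464/313 + 3008417) + I*√939 = 941633057/313 + I*√939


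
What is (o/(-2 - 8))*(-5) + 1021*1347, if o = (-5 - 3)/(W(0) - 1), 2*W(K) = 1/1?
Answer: 1375295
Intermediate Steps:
W(K) = ½ (W(K) = (½)/1 = (½)*1 = ½)
o = 16 (o = (-5 - 3)/(½ - 1) = -8/(-½) = -8*(-2) = 16)
(o/(-2 - 8))*(-5) + 1021*1347 = (16/(-2 - 8))*(-5) + 1021*1347 = (16/(-10))*(-5) + 1375287 = (16*(-⅒))*(-5) + 1375287 = -8/5*(-5) + 1375287 = 8 + 1375287 = 1375295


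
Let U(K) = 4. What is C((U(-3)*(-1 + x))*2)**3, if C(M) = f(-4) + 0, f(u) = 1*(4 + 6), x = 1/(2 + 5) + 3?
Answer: 1000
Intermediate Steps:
x = 22/7 (x = 1/7 + 3 = 22/7 ≈ 3.1429)
f(u) = 10 (f(u) = 1*10 = 10)
C(M) = 10 (C(M) = 10 + 0 = 10)
C((U(-3)*(-1 + x))*2)**3 = 10**3 = 1000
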